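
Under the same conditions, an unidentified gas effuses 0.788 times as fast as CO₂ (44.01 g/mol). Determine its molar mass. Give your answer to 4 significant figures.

By Graham's law, rate_X/rate_CO₂ = √(M_CO₂/M_X).
0.788 = √(44.01/M_X)
M_X = 44.01 / 0.788² = 44.01 / 0.6209 = 70.88 g/mol

70.88 g/mol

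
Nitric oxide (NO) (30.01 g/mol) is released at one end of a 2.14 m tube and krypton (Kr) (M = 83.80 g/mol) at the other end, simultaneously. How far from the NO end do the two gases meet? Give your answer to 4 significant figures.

The fronts meet when d_NO + d_Kr = L with d_NO/d_Kr = √(M_Kr/M_NO) (Graham's law). Here √(M_Kr/M_NO) = √(83.80/30.01) = 1.671.
With d_NO + d_Kr = 2.14 m, d_Kr = 2.14/(1 + 1.671) = 0.8012 m.
d_NO = 2.14 − 0.8012 = 1.339 m.

1.339 m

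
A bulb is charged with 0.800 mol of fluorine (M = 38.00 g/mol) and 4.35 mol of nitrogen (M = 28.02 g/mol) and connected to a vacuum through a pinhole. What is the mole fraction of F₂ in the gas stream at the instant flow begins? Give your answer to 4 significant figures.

The effusion rate of species i is ∝ p_i/√M_i ∝ n_i/√M_i.
Mole fraction of F₂ in the effusate = (n_F₂/√M_F₂) / (n_F₂/√M_F₂ + n_N₂/√M_N₂)
= (0.800/√38.00) / (0.800/√38.00 + 4.35/√28.02) = 0.1298/(0.1298 + 0.8218) = 0.1364.

0.1364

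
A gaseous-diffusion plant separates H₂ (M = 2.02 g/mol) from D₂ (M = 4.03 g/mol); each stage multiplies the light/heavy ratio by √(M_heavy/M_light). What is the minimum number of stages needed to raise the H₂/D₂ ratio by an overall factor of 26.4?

10

With α = √(4.03/2.02) per stage, ln α = ½ ln(1.99505) = 0.3453.
Need α^N ≥ 26.4 ⇒ N ≥ ln(26.4) / ln α = 3.273 / 0.3453 = 9.48.
Minimum whole number of stages: N = 10.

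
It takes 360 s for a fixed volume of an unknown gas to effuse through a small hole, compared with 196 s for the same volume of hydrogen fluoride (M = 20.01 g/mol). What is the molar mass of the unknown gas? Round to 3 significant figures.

Graham's law gives t_X/t_HF = √(M_X/M_HF).
360/196 = 1.837 = √(M_X/20.01)
M_X = 20.01 × 1.837² = 20.01 × 3.374 = 67.5 g/mol

67.5 g/mol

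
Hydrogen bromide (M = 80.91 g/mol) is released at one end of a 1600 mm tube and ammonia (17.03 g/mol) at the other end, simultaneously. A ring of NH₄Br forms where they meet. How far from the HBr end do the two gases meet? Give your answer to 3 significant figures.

503 mm

Distances travelled in equal time are proportional to diffusion rates, so d_HBr/d_NH₃ = √(M_NH₃/M_HBr) = √(17.03/80.91) = 0.4588.
With d_HBr + d_NH₃ = 1600 mm, d_NH₃ = 1600/(1 + 0.4588) = 1097 mm.
d_HBr = 1600 − 1097 = 503 mm.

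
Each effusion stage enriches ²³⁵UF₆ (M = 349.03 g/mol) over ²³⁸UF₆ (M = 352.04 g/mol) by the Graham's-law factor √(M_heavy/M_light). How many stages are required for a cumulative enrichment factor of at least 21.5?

715

Per stage α = (352.04/349.03)^(1/2) = 1.00862^0.5, giving ln α = 0.004293.
Need α^N ≥ 21.5 ⇒ N ≥ ln(21.5) / ln α = 3.068 / 0.004293 = 714.59.
Minimum whole number of stages: N = 715.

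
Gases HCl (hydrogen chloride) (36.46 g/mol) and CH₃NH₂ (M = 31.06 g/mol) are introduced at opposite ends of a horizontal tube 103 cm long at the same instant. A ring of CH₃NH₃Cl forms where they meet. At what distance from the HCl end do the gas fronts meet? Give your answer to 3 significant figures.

Graham's law gives d_HCl/d_CH₃NH₂ = rate_HCl/rate_CH₃NH₂ = √(M_CH₃NH₂/M_HCl) = √(31.06/36.46) = 0.9230.
With d_HCl + d_CH₃NH₂ = 103 cm, d_CH₃NH₂ = 103/(1 + 0.9230) = 53.56 cm.
d_HCl = 103 − 53.56 = 49.4 cm.

49.4 cm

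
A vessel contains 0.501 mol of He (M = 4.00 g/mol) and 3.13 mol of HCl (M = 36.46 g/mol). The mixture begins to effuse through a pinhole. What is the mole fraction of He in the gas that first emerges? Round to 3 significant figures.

The effusion rate of species i is ∝ p_i/√M_i ∝ n_i/√M_i.
x_He(eff) = (n_He/√M_He) / (n_He/√M_He + n_HCl/√M_HCl)
= (0.501/√4.00) / (0.501/√4.00 + 3.13/√36.46) = 0.2505/(0.2505 + 0.5184) = 0.326.

0.326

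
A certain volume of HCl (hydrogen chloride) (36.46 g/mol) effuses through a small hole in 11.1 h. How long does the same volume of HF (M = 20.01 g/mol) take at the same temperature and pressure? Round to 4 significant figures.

Graham's law gives t_HF/t_HCl = √(M_HF/M_HCl) = √(20.01/36.46) = √0.5488 = 0.7408.
So the time for HF is 11.1 × 0.7408 = 8.223 h.

8.223 h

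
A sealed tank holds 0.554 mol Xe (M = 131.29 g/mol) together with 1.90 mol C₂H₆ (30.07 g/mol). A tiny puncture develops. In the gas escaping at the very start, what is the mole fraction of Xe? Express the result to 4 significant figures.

0.1225

Each component's effusion rate ∝ (its partial pressure)·(1/√M) ∝ n_i/√M_i.
x_Xe(eff) = (n_Xe/√M_Xe) / (n_Xe/√M_Xe + n_C₂H₆/√M_C₂H₆)
= (0.554/√131.29) / (0.554/√131.29 + 1.90/√30.07) = 0.04835/(0.04835 + 0.3465) = 0.1225.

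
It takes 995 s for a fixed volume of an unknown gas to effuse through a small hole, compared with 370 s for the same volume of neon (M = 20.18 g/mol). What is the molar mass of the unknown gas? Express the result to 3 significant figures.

146 g/mol

Using Graham's law: t_X/t_Ne = √(M_X/M_Ne).
995/370 = 2.689 = √(M_X/20.18)
M_X = 20.18 × 2.689² = 20.18 × 7.232 = 146 g/mol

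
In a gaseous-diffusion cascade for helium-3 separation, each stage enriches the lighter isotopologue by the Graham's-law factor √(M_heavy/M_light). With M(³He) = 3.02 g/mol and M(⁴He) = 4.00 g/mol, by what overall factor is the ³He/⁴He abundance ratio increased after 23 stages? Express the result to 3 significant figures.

Each stage multiplies the ratio by α = √(4.00/3.02), so after 23 stages the overall factor is α^23 = (4.00/3.02)^(23/2).
= 1.32450^(23/2) = 25.3.

25.3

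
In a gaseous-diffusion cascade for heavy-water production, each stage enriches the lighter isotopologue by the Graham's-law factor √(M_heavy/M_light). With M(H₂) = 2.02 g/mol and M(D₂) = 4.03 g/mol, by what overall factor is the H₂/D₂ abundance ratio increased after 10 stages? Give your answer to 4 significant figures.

After 10 stages the ratio has grown by (√(4.03/2.02))^10 = (4.03/2.02)^(10/2).
= 1.99505^5 = 31.61.

31.61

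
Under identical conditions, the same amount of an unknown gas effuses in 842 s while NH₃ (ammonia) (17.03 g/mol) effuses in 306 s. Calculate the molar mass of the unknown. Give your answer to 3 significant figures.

129 g/mol

Since effusion rate ∝ 1/√M, t_X/t_NH₃ = √(M_X/M_NH₃).
842/306 = 2.752 = √(M_X/17.03)
M_X = 17.03 × 2.752² = 17.03 × 7.571 = 129 g/mol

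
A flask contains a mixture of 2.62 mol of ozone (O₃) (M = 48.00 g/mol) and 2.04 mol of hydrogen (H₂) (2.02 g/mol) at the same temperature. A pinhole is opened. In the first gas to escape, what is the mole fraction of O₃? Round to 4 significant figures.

Effusion rate of each component ∝ n_i/√M_i (partial pressure × 1/√M).
Mole fraction of O₃ in the effusate = (n_O₃/√M_O₃) / (n_O₃/√M_O₃ + n_H₂/√M_H₂)
= (2.62/√48.00) / (2.62/√48.00 + 2.04/√2.02) = 0.3782/(0.3782 + 1.435) = 0.2085.

0.2085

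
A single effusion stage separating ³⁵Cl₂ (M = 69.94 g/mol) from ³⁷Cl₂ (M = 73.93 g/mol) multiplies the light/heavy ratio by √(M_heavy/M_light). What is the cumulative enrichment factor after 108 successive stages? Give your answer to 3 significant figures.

20.0

Each stage multiplies the ratio by α = √(73.93/69.94), so after 108 stages the overall factor is α^108 = (73.93/69.94)^(108/2).
= 1.05705^54 = 20.0.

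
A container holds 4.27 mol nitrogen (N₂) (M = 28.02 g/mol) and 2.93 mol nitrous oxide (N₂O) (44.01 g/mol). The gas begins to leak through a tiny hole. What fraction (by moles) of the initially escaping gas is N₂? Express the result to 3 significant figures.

0.646

Each component's effusion rate ∝ (its partial pressure)·(1/√M) ∝ n_i/√M_i.
Mole fraction of N₂ in the effusate = (n_N₂/√M_N₂) / (n_N₂/√M_N₂ + n_N₂O/√M_N₂O)
= (4.27/√28.02) / (4.27/√28.02 + 2.93/√44.01) = 0.8067/(0.8067 + 0.4417) = 0.646.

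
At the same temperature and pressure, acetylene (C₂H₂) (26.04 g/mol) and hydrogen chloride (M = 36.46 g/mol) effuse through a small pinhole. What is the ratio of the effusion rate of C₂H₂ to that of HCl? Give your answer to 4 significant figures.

Since effusion rate ∝ 1/√M, rate_C₂H₂/rate_HCl = √(M_HCl/M_C₂H₂) = √(36.46/26.04) = √1.400 = 1.183.

1.183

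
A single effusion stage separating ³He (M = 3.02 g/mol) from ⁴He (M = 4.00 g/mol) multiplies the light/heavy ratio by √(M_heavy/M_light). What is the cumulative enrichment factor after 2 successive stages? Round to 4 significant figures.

1.325

Each stage multiplies the ratio by α = √(4.00/3.02), so after 2 stages the overall factor is α^2 = (4.00/3.02)^(2/2).
= 1.32450^1 = 1.325.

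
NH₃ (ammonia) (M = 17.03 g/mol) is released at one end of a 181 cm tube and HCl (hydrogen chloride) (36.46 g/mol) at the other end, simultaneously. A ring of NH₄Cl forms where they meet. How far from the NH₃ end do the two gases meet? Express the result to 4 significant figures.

107.5 cm

In equal time, each gas travels a distance ∝ its rate ∝ 1/√M, so d_NH₃/d_HCl = √(M_HCl/M_NH₃) = √(36.46/17.03) = 1.463.
With d_NH₃ + d_HCl = 181 cm, d_HCl = 181/(1 + 1.463) = 73.48 cm.
d_NH₃ = 181 − 73.48 = 107.5 cm.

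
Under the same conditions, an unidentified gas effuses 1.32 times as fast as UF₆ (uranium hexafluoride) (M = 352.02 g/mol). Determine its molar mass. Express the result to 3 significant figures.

Using Graham's law: rate_X/rate_UF₆ = √(M_UF₆/M_X).
1.32 = √(352.02/M_X)
M_X = 352.02 / 1.32² = 352.02 / 1.742 = 202 g/mol

202 g/mol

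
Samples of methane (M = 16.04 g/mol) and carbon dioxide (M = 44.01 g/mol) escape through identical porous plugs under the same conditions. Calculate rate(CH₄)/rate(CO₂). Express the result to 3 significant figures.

1.66

Using Graham's law: rate_CH₄/rate_CO₂ = √(M_CO₂/M_CH₄) = √(44.01/16.04) = √2.744 = 1.66.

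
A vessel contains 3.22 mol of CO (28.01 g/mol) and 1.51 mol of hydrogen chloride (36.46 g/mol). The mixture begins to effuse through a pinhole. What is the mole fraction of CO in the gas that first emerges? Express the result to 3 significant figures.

Rate_i ∝ x_i/√M_i (Graham's law weighted by mole fraction), so the effusate composition follows n_i/√M_i.
x_CO(eff) = (n_CO/√M_CO) / (n_CO/√M_CO + n_HCl/√M_HCl)
= (3.22/√28.01) / (3.22/√28.01 + 1.51/√36.46) = 0.6084/(0.6084 + 0.2501) = 0.709.

0.709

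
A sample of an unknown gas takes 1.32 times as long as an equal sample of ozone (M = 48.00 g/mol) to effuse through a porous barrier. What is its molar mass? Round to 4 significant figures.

Using Graham's law: t_X/t_O₃ = √(M_X/M_O₃).
1.32 = √(M_X/48.00)
M_X = 48.00 × 1.32² = 48.00 × 1.742 = 83.64 g/mol

83.64 g/mol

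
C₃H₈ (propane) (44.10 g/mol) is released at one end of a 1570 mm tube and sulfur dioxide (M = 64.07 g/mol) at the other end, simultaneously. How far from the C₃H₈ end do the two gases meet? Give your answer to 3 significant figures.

In equal time, each gas travels a distance ∝ its rate ∝ 1/√M, so d_C₃H₈/d_SO₂ = √(M_SO₂/M_C₃H₈) = √(64.07/44.10) = 1.205.
With d_C₃H₈ + d_SO₂ = 1570 mm, d_SO₂ = 1570/(1 + 1.205) = 711.9 mm.
d_C₃H₈ = 1570 − 711.9 = 858 mm.

858 mm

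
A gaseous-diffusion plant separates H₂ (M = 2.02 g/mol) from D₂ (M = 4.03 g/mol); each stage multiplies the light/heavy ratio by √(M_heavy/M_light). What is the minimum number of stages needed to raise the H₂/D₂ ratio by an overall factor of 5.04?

5

With α = √(4.03/2.02) per stage, ln α = ½ ln(1.99505) = 0.3453.
Need α^N ≥ 5.04 ⇒ N ≥ ln(5.04) / ln α = 1.617 / 0.3453 = 4.68.
Minimum whole number of stages: N = 5.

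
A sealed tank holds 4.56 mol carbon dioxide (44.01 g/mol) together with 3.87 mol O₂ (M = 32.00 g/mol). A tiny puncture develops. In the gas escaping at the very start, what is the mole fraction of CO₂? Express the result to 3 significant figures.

Each component's effusion rate ∝ (its partial pressure)·(1/√M) ∝ n_i/√M_i.
Mole fraction of CO₂ in the effusate = (n_CO₂/√M_CO₂) / (n_CO₂/√M_CO₂ + n_O₂/√M_O₂)
= (4.56/√44.01) / (4.56/√44.01 + 3.87/√32.00) = 0.6874/(0.6874 + 0.6841) = 0.501.

0.501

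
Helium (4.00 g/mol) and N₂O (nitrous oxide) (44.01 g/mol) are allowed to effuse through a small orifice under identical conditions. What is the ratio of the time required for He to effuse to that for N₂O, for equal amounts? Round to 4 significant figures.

0.3015

From Graham's law, t_He/t_N₂O = √(M_He/M_N₂O) = √(4.00/44.01) = √0.09089 = 0.3015.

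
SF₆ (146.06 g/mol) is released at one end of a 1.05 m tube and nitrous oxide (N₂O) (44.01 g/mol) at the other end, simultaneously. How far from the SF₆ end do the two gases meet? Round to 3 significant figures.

0.372 m

The fronts meet when d_SF₆ + d_N₂O = L with d_SF₆/d_N₂O = √(M_N₂O/M_SF₆) (Graham's law). Here √(M_N₂O/M_SF₆) = √(44.01/146.06) = 0.5489.
With d_SF₆ + d_N₂O = 1.05 m, d_N₂O = 1.05/(1 + 0.5489) = 0.6779 m.
d_SF₆ = 1.05 − 0.6779 = 0.372 m.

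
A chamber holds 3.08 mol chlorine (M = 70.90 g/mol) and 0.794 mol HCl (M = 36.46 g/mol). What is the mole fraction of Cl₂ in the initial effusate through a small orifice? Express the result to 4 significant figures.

Rate_i ∝ x_i/√M_i (Graham's law weighted by mole fraction), so the effusate composition follows n_i/√M_i.
x_Cl₂(eff) = (n_Cl₂/√M_Cl₂) / (n_Cl₂/√M_Cl₂ + n_HCl/√M_HCl)
= (3.08/√70.90) / (3.08/√70.90 + 0.794/√36.46) = 0.3658/(0.3658 + 0.1315) = 0.7356.

0.7356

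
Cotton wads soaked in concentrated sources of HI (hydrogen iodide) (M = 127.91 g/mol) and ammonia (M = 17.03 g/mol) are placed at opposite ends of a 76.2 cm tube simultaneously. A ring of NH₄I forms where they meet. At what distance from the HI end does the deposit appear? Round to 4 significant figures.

20.37 cm

Distances travelled in equal time are proportional to diffusion rates, so d_HI/d_NH₃ = √(M_NH₃/M_HI) = √(17.03/127.91) = 0.3649.
With d_HI + d_NH₃ = 76.2 cm, d_NH₃ = 76.2/(1 + 0.3649) = 55.83 cm.
d_HI = 76.2 − 55.83 = 20.37 cm.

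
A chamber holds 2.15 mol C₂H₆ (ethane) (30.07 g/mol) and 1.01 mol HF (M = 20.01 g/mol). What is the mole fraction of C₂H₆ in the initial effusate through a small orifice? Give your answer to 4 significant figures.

Each component's effusion rate ∝ (its partial pressure)·(1/√M) ∝ n_i/√M_i.
So x_C₂H₆ in the escaping gas = (n_C₂H₆/√M_C₂H₆) / Σ(n_i/√M_i)
= (2.15/√30.07) / (2.15/√30.07 + 1.01/√20.01) = 0.3921/(0.3921 + 0.2258) = 0.6346.

0.6346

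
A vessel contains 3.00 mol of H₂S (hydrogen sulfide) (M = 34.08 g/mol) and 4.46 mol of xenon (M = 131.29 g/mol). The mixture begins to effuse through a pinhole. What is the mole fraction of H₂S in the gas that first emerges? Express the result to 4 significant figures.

The effusion rate of species i is ∝ p_i/√M_i ∝ n_i/√M_i.
Mole fraction of H₂S in the effusate = (n_H₂S/√M_H₂S) / (n_H₂S/√M_H₂S + n_Xe/√M_Xe)
= (3.00/√34.08) / (3.00/√34.08 + 4.46/√131.29) = 0.5139/(0.5139 + 0.3892) = 0.5690.

0.5690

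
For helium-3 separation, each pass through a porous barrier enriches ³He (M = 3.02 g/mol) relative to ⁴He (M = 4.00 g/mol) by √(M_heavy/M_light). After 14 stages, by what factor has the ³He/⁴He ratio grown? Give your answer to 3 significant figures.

7.15

Overall factor = α^14 with α = √(4.00/3.02), i.e. (4.00/3.02)^(14/2).
= 1.32450^7 = 7.15.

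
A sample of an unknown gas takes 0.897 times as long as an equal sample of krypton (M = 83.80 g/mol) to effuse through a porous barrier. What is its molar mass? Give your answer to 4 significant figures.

Since effusion rate ∝ 1/√M, t_X/t_Kr = √(M_X/M_Kr).
0.897 = √(M_X/83.80)
M_X = 83.80 × 0.897² = 83.80 × 0.8046 = 67.43 g/mol

67.43 g/mol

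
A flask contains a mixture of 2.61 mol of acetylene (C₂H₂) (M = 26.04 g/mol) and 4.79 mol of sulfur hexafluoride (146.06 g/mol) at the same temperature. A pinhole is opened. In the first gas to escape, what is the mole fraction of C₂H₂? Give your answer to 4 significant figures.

Effusion rate of each component ∝ n_i/√M_i (partial pressure × 1/√M).
Mole fraction of C₂H₂ in the effusate = (n_C₂H₂/√M_C₂H₂) / (n_C₂H₂/√M_C₂H₂ + n_SF₆/√M_SF₆)
= (2.61/√26.04) / (2.61/√26.04 + 4.79/√146.06) = 0.5115/(0.5115 + 0.3963) = 0.5634.

0.5634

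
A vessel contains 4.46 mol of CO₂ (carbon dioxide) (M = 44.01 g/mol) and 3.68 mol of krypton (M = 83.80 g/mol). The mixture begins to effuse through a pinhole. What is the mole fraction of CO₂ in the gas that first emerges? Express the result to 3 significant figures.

0.626

Effusion rate of each component ∝ n_i/√M_i (partial pressure × 1/√M).
x_CO₂(eff) = (n_CO₂/√M_CO₂) / (n_CO₂/√M_CO₂ + n_Kr/√M_Kr)
= (4.46/√44.01) / (4.46/√44.01 + 3.68/√83.80) = 0.6723/(0.6723 + 0.4020) = 0.626.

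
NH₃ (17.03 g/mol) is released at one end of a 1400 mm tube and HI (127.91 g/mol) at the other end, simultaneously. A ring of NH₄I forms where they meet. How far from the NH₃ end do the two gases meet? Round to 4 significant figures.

1026 mm

Graham's law gives d_NH₃/d_HI = rate_NH₃/rate_HI = √(M_HI/M_NH₃) = √(127.91/17.03) = 2.741.
With d_NH₃ + d_HI = 1400 mm, d_HI = 1400/(1 + 2.741) = 374.3 mm.
d_NH₃ = 1400 − 374.3 = 1026 mm.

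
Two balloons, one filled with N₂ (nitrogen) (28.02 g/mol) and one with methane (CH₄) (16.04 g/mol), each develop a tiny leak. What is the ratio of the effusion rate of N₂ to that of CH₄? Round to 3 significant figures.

0.757

From Graham's law, rate_N₂/rate_CH₄ = √(M_CH₄/M_N₂) = √(16.04/28.02) = √0.5724 = 0.757.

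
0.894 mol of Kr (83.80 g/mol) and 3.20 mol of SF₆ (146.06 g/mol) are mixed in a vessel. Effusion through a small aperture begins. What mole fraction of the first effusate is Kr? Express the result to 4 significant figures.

0.2695

Rate_i ∝ x_i/√M_i (Graham's law weighted by mole fraction), so the effusate composition follows n_i/√M_i.
x_Kr(eff) = (n_Kr/√M_Kr) / (n_Kr/√M_Kr + n_SF₆/√M_SF₆)
= (0.894/√83.80) / (0.894/√83.80 + 3.20/√146.06) = 0.09766/(0.09766 + 0.2648) = 0.2695.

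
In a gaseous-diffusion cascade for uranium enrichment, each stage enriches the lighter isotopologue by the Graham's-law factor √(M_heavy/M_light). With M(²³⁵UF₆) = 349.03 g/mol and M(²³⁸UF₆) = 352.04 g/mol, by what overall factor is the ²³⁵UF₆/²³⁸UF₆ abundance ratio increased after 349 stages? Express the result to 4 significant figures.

4.475

Each stage multiplies the ratio by α = √(352.04/349.03), so after 349 stages the overall factor is α^349 = (352.04/349.03)^(349/2).
= 1.00862^(349/2) = 4.475.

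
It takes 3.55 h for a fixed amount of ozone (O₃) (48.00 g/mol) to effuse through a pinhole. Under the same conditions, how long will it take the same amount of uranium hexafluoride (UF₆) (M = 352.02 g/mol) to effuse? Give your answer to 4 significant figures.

9.614 h

Using Graham's law: t_UF₆/t_O₃ = √(M_UF₆/M_O₃) = √(352.02/48.00) = √7.334 = 2.708.
So the time for UF₆ is 3.55 × 2.708 = 9.614 h.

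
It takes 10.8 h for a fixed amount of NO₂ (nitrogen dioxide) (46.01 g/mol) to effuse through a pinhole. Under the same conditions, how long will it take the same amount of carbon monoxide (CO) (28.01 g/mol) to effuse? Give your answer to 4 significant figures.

By Graham's law, t_CO/t_NO₂ = √(M_CO/M_NO₂) = √(28.01/46.01) = √0.6088 = 0.7802.
So the time for CO is 10.8 × 0.7802 = 8.427 h.

8.427 h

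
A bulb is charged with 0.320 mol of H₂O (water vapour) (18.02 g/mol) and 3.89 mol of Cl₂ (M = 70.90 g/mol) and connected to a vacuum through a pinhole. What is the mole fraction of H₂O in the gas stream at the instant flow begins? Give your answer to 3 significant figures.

Rate_i ∝ x_i/√M_i (Graham's law weighted by mole fraction), so the effusate composition follows n_i/√M_i.
So x_H₂O in the escaping gas = (n_H₂O/√M_H₂O) / Σ(n_i/√M_i)
= (0.320/√18.02) / (0.320/√18.02 + 3.89/√70.90) = 0.07538/(0.07538 + 0.4620) = 0.140.

0.140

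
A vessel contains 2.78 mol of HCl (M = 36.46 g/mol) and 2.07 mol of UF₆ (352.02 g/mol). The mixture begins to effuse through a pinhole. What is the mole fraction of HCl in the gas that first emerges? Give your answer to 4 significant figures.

Rate_i ∝ x_i/√M_i (Graham's law weighted by mole fraction), so the effusate composition follows n_i/√M_i.
Mole fraction of HCl in the effusate = (n_HCl/√M_HCl) / (n_HCl/√M_HCl + n_UF₆/√M_UF₆)
= (2.78/√36.46) / (2.78/√36.46 + 2.07/√352.02) = 0.4604/(0.4604 + 0.1103) = 0.8067.

0.8067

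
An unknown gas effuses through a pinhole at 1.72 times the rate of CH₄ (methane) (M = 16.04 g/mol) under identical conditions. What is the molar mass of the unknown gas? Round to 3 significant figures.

5.42 g/mol

Graham's law gives rate_X/rate_CH₄ = √(M_CH₄/M_X).
1.72 = √(16.04/M_X)
M_X = 16.04 / 1.72² = 16.04 / 2.958 = 5.42 g/mol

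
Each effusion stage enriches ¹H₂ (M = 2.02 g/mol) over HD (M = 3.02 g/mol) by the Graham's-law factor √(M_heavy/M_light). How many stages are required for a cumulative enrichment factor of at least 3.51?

With α = √(3.02/2.02) per stage, ln α = ½ ln(1.49505) = 0.2011.
Need α^N ≥ 3.51 ⇒ N ≥ ln(3.51) / ln α = 1.256 / 0.2011 = 6.24.
Minimum whole number of stages: N = 7.

7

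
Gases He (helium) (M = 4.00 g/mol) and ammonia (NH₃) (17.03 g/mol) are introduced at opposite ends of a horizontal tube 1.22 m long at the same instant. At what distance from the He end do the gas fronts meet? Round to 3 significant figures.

0.822 m

The fronts meet when d_He + d_NH₃ = L with d_He/d_NH₃ = √(M_NH₃/M_He) (Graham's law). Here √(M_NH₃/M_He) = √(17.03/4.00) = 2.063.
With d_He + d_NH₃ = 1.22 m, d_NH₃ = 1.22/(1 + 2.063) = 0.3983 m.
d_He = 1.22 − 0.3983 = 0.822 m.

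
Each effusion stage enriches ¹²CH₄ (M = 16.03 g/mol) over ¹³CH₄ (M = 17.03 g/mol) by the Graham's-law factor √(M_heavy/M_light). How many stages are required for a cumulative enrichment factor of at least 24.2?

Per stage α = (17.03/16.03)^(1/2) = 1.06238^0.5, giving ln α = 0.03026.
Need α^N ≥ 24.2 ⇒ N ≥ ln(24.2) / ln α = 3.186 / 0.03026 = 105.31.
Rounding up, N = 106 stages.

106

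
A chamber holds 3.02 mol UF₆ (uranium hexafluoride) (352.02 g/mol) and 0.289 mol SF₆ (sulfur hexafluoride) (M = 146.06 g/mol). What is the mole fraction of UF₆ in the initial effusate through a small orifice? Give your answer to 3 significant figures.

0.871

Rate_i ∝ x_i/√M_i (Graham's law weighted by mole fraction), so the effusate composition follows n_i/√M_i.
x_UF₆(eff) = (n_UF₆/√M_UF₆) / (n_UF₆/√M_UF₆ + n_SF₆/√M_SF₆)
= (3.02/√352.02) / (3.02/√352.02 + 0.289/√146.06) = 0.1610/(0.1610 + 0.02391) = 0.871.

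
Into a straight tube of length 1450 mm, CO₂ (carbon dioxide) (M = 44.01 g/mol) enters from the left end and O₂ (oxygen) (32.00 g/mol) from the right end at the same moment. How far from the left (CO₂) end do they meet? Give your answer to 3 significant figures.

In equal time, each gas travels a distance ∝ its rate ∝ 1/√M, so d_CO₂/d_O₂ = √(M_O₂/M_CO₂) = √(32.00/44.01) = 0.8527.
With d_CO₂ + d_O₂ = 1450 mm, d_O₂ = 1450/(1 + 0.8527) = 782.6 mm.
d_CO₂ = 1450 − 782.6 = 667 mm.

667 mm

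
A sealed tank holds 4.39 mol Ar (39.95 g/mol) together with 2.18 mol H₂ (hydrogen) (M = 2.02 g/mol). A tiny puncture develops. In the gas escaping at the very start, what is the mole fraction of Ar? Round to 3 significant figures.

0.312

Effusion rate of each component ∝ n_i/√M_i (partial pressure × 1/√M).
x_Ar(eff) = (n_Ar/√M_Ar) / (n_Ar/√M_Ar + n_H₂/√M_H₂)
= (4.39/√39.95) / (4.39/√39.95 + 2.18/√2.02) = 0.6946/(0.6946 + 1.534) = 0.312.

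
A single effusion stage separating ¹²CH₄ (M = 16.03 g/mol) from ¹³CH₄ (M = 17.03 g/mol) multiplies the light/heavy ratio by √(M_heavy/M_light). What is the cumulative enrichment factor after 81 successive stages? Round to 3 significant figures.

Each stage multiplies the ratio by α = √(17.03/16.03), so after 81 stages the overall factor is α^81 = (17.03/16.03)^(81/2).
= 1.06238^(81/2) = 11.6.

11.6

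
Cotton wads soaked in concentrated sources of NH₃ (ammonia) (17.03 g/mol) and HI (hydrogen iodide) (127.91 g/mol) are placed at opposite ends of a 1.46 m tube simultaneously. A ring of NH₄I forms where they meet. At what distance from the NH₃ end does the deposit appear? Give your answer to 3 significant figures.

Graham's law gives d_NH₃/d_HI = rate_NH₃/rate_HI = √(M_HI/M_NH₃) = √(127.91/17.03) = 2.741.
With d_NH₃ + d_HI = 1.46 m, d_HI = 1.46/(1 + 2.741) = 0.3903 m.
d_NH₃ = 1.46 − 0.3903 = 1.07 m.

1.07 m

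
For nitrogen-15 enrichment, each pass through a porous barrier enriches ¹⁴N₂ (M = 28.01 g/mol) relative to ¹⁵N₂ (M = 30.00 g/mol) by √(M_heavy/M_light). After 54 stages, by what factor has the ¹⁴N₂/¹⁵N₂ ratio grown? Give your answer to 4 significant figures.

Each stage multiplies the ratio by α = √(30.00/28.01), so after 54 stages the overall factor is α^54 = (30.00/28.01)^(54/2).
= 1.07105^27 = 6.380.

6.380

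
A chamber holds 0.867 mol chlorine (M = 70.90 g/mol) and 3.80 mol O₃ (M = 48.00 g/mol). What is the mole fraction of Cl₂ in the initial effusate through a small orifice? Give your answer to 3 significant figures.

0.158

Rate_i ∝ x_i/√M_i (Graham's law weighted by mole fraction), so the effusate composition follows n_i/√M_i.
Mole fraction of Cl₂ in the effusate = (n_Cl₂/√M_Cl₂) / (n_Cl₂/√M_Cl₂ + n_O₃/√M_O₃)
= (0.867/√70.90) / (0.867/√70.90 + 3.80/√48.00) = 0.1030/(0.1030 + 0.5485) = 0.158.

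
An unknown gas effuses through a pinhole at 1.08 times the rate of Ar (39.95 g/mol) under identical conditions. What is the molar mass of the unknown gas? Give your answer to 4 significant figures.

34.25 g/mol

Using Graham's law: rate_X/rate_Ar = √(M_Ar/M_X).
1.08 = √(39.95/M_X)
M_X = 39.95 / 1.08² = 39.95 / 1.166 = 34.25 g/mol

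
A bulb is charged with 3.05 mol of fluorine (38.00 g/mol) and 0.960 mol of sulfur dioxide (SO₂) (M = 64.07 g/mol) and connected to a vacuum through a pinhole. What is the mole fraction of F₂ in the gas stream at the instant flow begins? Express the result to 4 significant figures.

The effusion rate of species i is ∝ p_i/√M_i ∝ n_i/√M_i.
x_F₂(eff) = (n_F₂/√M_F₂) / (n_F₂/√M_F₂ + n_SO₂/√M_SO₂)
= (3.05/√38.00) / (3.05/√38.00 + 0.960/√64.07) = 0.4948/(0.4948 + 0.1199) = 0.8049.

0.8049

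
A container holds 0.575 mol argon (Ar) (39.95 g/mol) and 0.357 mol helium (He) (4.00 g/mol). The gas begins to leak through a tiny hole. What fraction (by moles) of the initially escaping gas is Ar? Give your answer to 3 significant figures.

Each component's effusion rate ∝ (its partial pressure)·(1/√M) ∝ n_i/√M_i.
Mole fraction of Ar in the effusate = (n_Ar/√M_Ar) / (n_Ar/√M_Ar + n_He/√M_He)
= (0.575/√39.95) / (0.575/√39.95 + 0.357/√4.00) = 0.09097/(0.09097 + 0.1785) = 0.338.

0.338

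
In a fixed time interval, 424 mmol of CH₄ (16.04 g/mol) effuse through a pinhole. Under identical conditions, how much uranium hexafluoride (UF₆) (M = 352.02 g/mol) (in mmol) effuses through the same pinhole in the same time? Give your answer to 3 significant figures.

90.5 mmol

Using Graham's law: rate_UF₆/rate_CH₄ = √(M_CH₄/M_UF₆) = √(16.04/352.02) = √0.04557 = 0.2135.
So the amount for UF₆ is 424 × 0.2135 = 90.5 mmol.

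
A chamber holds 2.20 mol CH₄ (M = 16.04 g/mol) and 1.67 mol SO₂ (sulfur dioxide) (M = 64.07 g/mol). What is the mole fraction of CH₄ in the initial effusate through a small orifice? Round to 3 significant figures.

Effusion rate of each component ∝ n_i/√M_i (partial pressure × 1/√M).
Mole fraction of CH₄ in the effusate = (n_CH₄/√M_CH₄) / (n_CH₄/√M_CH₄ + n_SO₂/√M_SO₂)
= (2.20/√16.04) / (2.20/√16.04 + 1.67/√64.07) = 0.5493/(0.5493 + 0.2086) = 0.725.

0.725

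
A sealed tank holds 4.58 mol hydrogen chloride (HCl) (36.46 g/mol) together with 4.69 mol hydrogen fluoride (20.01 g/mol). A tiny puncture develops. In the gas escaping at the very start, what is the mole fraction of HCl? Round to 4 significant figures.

The effusion rate of species i is ∝ p_i/√M_i ∝ n_i/√M_i.
Mole fraction of HCl in the effusate = (n_HCl/√M_HCl) / (n_HCl/√M_HCl + n_HF/√M_HF)
= (4.58/√36.46) / (4.58/√36.46 + 4.69/√20.01) = 0.7585/(0.7585 + 1.048) = 0.4198.

0.4198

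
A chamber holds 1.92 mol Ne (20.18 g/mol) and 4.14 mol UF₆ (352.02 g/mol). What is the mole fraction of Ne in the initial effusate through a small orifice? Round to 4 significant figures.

0.6595

The effusion rate of species i is ∝ p_i/√M_i ∝ n_i/√M_i.
x_Ne(eff) = (n_Ne/√M_Ne) / (n_Ne/√M_Ne + n_UF₆/√M_UF₆)
= (1.92/√20.18) / (1.92/√20.18 + 4.14/√352.02) = 0.4274/(0.4274 + 0.2207) = 0.6595.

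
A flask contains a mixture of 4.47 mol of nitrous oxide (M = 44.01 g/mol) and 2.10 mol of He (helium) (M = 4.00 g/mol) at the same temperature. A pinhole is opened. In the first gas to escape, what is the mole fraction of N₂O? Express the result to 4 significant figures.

Effusion rate of each component ∝ n_i/√M_i (partial pressure × 1/√M).
Mole fraction of N₂O in the effusate = (n_N₂O/√M_N₂O) / (n_N₂O/√M_N₂O + n_He/√M_He)
= (4.47/√44.01) / (4.47/√44.01 + 2.10/√4.00) = 0.6738/(0.6738 + 1.050) = 0.3909.

0.3909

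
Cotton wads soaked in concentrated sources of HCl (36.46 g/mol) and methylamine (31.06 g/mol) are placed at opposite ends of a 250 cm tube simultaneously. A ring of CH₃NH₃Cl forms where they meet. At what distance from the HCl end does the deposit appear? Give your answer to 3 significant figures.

In equal time, each gas travels a distance ∝ its rate ∝ 1/√M, so d_HCl/d_CH₃NH₂ = √(M_CH₃NH₂/M_HCl) = √(31.06/36.46) = 0.9230.
With d_HCl + d_CH₃NH₂ = 250 cm, d_CH₃NH₂ = 250/(1 + 0.9230) = 130.0 cm.
d_HCl = 250 − 130.0 = 120 cm.

120 cm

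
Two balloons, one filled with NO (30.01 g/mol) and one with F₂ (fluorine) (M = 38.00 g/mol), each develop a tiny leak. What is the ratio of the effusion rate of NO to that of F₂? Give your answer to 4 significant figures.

1.125

From Graham's law, rate_NO/rate_F₂ = √(M_F₂/M_NO) = √(38.00/30.01) = √1.266 = 1.125.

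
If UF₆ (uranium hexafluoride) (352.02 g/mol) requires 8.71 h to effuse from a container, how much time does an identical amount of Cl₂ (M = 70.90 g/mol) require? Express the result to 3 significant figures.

3.91 h

By Graham's law, t_Cl₂/t_UF₆ = √(M_Cl₂/M_UF₆) = √(70.90/352.02) = √0.2014 = 0.4488.
So the time for Cl₂ is 8.71 × 0.4488 = 3.91 h.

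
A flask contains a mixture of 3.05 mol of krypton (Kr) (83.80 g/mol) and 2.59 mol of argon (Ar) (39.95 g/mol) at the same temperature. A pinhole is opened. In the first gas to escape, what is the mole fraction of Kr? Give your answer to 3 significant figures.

Each component's effusion rate ∝ (its partial pressure)·(1/√M) ∝ n_i/√M_i.
Mole fraction of Kr in the effusate = (n_Kr/√M_Kr) / (n_Kr/√M_Kr + n_Ar/√M_Ar)
= (3.05/√83.80) / (3.05/√83.80 + 2.59/√39.95) = 0.3332/(0.3332 + 0.4098) = 0.448.

0.448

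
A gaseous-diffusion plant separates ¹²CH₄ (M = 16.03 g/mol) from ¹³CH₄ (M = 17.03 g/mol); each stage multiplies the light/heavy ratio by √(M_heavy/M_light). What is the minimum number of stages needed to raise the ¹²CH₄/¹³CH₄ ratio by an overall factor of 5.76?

58

With α = √(17.03/16.03) per stage, ln α = ½ ln(1.06238) = 0.03026.
Need α^N ≥ 5.76 ⇒ N ≥ ln(5.76) / ln α = 1.751 / 0.03026 = 57.87.
Rounding up, N = 58 stages.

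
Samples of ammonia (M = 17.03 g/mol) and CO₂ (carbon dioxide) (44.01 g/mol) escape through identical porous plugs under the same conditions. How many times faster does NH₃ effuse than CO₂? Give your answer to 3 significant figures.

1.61

From Graham's law, rate_NH₃/rate_CO₂ = √(M_CO₂/M_NH₃) = √(44.01/17.03) = √2.584 = 1.61.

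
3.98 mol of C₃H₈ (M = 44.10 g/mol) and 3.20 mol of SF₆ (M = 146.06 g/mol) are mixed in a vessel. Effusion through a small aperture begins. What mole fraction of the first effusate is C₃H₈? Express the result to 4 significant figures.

Rate_i ∝ x_i/√M_i (Graham's law weighted by mole fraction), so the effusate composition follows n_i/√M_i.
So x_C₃H₈ in the escaping gas = (n_C₃H₈/√M_C₃H₈) / Σ(n_i/√M_i)
= (3.98/√44.10) / (3.98/√44.10 + 3.20/√146.06) = 0.5993/(0.5993 + 0.2648) = 0.6936.

0.6936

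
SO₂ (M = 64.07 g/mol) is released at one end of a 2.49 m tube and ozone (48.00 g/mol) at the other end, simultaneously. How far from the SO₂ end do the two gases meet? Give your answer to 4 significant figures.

1.155 m

The fronts meet when d_SO₂ + d_O₃ = L with d_SO₂/d_O₃ = √(M_O₃/M_SO₂) (Graham's law). Here √(M_O₃/M_SO₂) = √(48.00/64.07) = 0.8656.
With d_SO₂ + d_O₃ = 2.49 m, d_O₃ = 2.49/(1 + 0.8656) = 1.335 m.
d_SO₂ = 2.49 − 1.335 = 1.155 m.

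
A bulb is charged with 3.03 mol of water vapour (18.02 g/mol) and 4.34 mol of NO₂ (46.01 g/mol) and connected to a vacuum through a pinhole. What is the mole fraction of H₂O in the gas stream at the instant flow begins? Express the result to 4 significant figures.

0.5273

The effusion rate of species i is ∝ p_i/√M_i ∝ n_i/√M_i.
Mole fraction of H₂O in the effusate = (n_H₂O/√M_H₂O) / (n_H₂O/√M_H₂O + n_NO₂/√M_NO₂)
= (3.03/√18.02) / (3.03/√18.02 + 4.34/√46.01) = 0.7138/(0.7138 + 0.6398) = 0.5273.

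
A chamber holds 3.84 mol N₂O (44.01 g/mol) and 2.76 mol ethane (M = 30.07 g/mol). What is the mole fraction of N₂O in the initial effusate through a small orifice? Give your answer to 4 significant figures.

The effusion rate of species i is ∝ p_i/√M_i ∝ n_i/√M_i.
x_N₂O(eff) = (n_N₂O/√M_N₂O) / (n_N₂O/√M_N₂O + n_C₂H₆/√M_C₂H₆)
= (3.84/√44.01) / (3.84/√44.01 + 2.76/√30.07) = 0.5788/(0.5788 + 0.5033) = 0.5349.

0.5349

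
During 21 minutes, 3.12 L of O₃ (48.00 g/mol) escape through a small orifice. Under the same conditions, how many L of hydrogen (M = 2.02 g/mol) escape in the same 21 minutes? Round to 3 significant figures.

Using Graham's law: rate_H₂/rate_O₃ = √(M_O₃/M_H₂) = √(48.00/2.02) = √23.76 = 4.875.
So the volume for H₂ is 3.12 × 4.875 = 15.2 L.

15.2 L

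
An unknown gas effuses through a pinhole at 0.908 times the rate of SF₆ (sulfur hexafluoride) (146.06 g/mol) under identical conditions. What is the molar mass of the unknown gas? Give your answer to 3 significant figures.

177 g/mol

From Graham's law, rate_X/rate_SF₆ = √(M_SF₆/M_X).
0.908 = √(146.06/M_X)
M_X = 146.06 / 0.908² = 146.06 / 0.8245 = 177 g/mol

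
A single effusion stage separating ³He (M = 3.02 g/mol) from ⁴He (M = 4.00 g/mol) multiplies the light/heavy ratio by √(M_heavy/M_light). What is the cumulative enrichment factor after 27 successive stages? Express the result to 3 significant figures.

Each stage multiplies the ratio by α = √(4.00/3.02), so after 27 stages the overall factor is α^27 = (4.00/3.02)^(27/2).
= 1.32450^(27/2) = 44.4.

44.4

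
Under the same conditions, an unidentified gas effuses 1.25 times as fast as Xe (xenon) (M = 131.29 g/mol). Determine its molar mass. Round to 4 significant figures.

Graham's law gives rate_X/rate_Xe = √(M_Xe/M_X).
1.25 = √(131.29/M_X)
M_X = 131.29 / 1.25² = 131.29 / 1.562 = 84.03 g/mol

84.03 g/mol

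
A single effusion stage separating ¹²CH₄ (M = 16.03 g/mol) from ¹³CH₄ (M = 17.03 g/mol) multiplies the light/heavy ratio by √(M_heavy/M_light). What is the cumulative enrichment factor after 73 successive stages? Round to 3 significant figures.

9.10

Each stage multiplies the ratio by α = √(17.03/16.03), so after 73 stages the overall factor is α^73 = (17.03/16.03)^(73/2).
= 1.06238^(73/2) = 9.10.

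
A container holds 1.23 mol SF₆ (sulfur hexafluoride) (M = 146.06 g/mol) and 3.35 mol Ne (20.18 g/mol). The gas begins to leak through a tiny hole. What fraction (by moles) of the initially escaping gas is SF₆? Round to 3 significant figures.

0.120

Each component's effusion rate ∝ (its partial pressure)·(1/√M) ∝ n_i/√M_i.
So x_SF₆ in the escaping gas = (n_SF₆/√M_SF₆) / Σ(n_i/√M_i)
= (1.23/√146.06) / (1.23/√146.06 + 3.35/√20.18) = 0.1018/(0.1018 + 0.7457) = 0.120.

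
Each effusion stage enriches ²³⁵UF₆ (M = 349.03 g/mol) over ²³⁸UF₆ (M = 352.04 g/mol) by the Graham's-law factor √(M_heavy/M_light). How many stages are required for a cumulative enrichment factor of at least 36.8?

840

Per stage α = (352.04/349.03)^(1/2) = 1.00862^0.5, giving ln α = 0.004293.
Need α^N ≥ 36.8 ⇒ N ≥ ln(36.8) / ln α = 3.605 / 0.004293 = 839.76.
So at least 840 stages are needed.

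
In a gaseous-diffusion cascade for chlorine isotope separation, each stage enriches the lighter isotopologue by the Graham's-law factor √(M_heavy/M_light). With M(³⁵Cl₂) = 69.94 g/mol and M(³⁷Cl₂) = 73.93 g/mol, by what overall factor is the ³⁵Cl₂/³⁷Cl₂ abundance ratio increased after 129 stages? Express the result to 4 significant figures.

Each stage multiplies the ratio by α = √(73.93/69.94), so after 129 stages the overall factor is α^129 = (73.93/69.94)^(129/2).
= 1.05705^(129/2) = 35.82.

35.82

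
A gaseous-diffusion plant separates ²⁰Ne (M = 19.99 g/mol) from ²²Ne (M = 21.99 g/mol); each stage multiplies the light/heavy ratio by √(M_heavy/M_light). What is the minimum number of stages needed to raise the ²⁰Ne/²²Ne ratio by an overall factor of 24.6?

With α = √(21.99/19.99) per stage, ln α = ½ ln(1.10005) = 0.04768.
Need α^N ≥ 24.6 ⇒ N ≥ ln(24.6) / ln α = 3.203 / 0.04768 = 67.17.
Minimum whole number of stages: N = 68.

68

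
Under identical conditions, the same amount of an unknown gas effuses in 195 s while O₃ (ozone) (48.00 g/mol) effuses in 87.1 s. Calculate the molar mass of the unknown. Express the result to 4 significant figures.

From Graham's law, t_X/t_O₃ = √(M_X/M_O₃).
195/87.1 = 2.239 = √(M_X/48.00)
M_X = 48.00 × 2.239² = 48.00 × 5.012 = 240.6 g/mol

240.6 g/mol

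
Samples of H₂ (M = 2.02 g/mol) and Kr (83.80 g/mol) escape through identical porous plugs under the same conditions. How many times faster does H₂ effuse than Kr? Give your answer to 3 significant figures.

Graham's law gives rate_H₂/rate_Kr = √(M_Kr/M_H₂) = √(83.80/2.02) = √41.49 = 6.44.

6.44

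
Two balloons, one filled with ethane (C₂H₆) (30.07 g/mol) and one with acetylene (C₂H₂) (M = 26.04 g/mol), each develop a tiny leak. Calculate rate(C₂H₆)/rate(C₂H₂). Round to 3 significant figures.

Using Graham's law: rate_C₂H₆/rate_C₂H₂ = √(M_C₂H₂/M_C₂H₆) = √(26.04/30.07) = √0.8660 = 0.931.

0.931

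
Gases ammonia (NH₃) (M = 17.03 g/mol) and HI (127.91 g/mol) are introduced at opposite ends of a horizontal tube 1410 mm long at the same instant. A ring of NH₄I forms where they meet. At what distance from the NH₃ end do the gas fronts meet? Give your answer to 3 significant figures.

The fronts meet when d_NH₃ + d_HI = L with d_NH₃/d_HI = √(M_HI/M_NH₃) (Graham's law). Here √(M_HI/M_NH₃) = √(127.91/17.03) = 2.741.
With d_NH₃ + d_HI = 1410 mm, d_HI = 1410/(1 + 2.741) = 376.9 mm.
d_NH₃ = 1410 − 376.9 = 1030 mm.

1030 mm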